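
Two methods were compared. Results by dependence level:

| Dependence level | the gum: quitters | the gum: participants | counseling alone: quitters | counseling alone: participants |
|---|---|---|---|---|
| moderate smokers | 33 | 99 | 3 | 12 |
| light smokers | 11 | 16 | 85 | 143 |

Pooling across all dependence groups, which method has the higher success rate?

Moderate smokers: the gum 33/99 = 33.3%, counseling alone 3/12 = 25.0% → the gum
Light smokers: the gum 11/16 = 68.8%, counseling alone 85/143 = 59.4% → the gum
Overall: the gum 44/115 = 38.3%, counseling alone 88/155 = 56.8% → counseling alone
(The gum wins every dependence group but counseling alone wins overall — the gum's participants skew toward the low-rate moderate smokers group.)

counseling alone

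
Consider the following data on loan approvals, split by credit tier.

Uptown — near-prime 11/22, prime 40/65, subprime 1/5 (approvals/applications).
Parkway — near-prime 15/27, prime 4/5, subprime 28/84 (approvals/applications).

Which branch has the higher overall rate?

Uptown

Near-prime: Uptown 11/22 = 50.0%, Parkway 15/27 = 55.6% → Parkway
Prime: Uptown 40/65 = 61.5%, Parkway 4/5 = 80.0% → Parkway
Subprime: Uptown 1/5 = 20.0%, Parkway 28/84 = 33.3% → Parkway
Overall: Uptown 52/92 = 56.5%, Parkway 47/116 = 40.5% → Uptown
(Parkway wins every credit group but Uptown wins overall — Parkway's applications skew toward the low-rate subprime group.)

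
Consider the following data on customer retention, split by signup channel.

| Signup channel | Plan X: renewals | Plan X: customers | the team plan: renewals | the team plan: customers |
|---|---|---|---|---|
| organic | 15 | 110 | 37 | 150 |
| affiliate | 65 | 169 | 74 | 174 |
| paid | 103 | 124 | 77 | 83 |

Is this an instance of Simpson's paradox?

Organic: Plan X 15/110 = 13.6%, the team plan 37/150 = 24.7% → the team plan
Affiliate: Plan X 65/169 = 38.5%, the team plan 74/174 = 42.5% → the team plan
Paid: Plan X 103/124 = 83.1%, the team plan 77/83 = 92.8% → the team plan
Overall: Plan X 183/403 = 45.4%, the team plan 188/407 = 46.2% → the team plan
The team plan wins overall and in every signup group — no reversal.

No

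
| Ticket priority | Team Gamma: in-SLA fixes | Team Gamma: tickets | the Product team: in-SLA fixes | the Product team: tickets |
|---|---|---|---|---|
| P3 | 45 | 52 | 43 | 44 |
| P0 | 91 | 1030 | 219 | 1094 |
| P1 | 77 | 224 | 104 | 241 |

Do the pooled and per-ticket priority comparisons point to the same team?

P3: Team Gamma 45/52 = 86.5%, the Product team 43/44 = 97.7% → the Product team
P0: Team Gamma 91/1030 = 8.8%, the Product team 219/1094 = 20.0% → the Product team
P1: Team Gamma 77/224 = 34.4%, the Product team 104/241 = 43.2% → the Product team
Overall: Team Gamma 213/1306 = 16.3%, the Product team 366/1379 = 26.5% → the Product team
The Product team wins overall and in every ticket group — no reversal.

Yes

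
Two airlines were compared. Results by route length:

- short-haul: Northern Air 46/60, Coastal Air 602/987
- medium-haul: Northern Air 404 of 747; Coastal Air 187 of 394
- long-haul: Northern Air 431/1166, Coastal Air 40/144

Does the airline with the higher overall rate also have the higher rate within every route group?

Short-haul: Northern Air 46/60 = 76.7%, Coastal Air 602/987 = 61.0% → Northern Air
Medium-haul: Northern Air 404/747 = 54.1%, Coastal Air 187/394 = 47.5% → Northern Air
Long-haul: Northern Air 431/1166 = 37.0%, Coastal Air 40/144 = 27.8% → Northern Air
Overall: Northern Air 881/1973 = 44.7%, Coastal Air 829/1525 = 54.4% → Coastal Air
Northern Air wins each route group but Coastal Air wins overall — the comparison reverses. Northern Air's flights skew toward long-haul, which has a lower base rate.

No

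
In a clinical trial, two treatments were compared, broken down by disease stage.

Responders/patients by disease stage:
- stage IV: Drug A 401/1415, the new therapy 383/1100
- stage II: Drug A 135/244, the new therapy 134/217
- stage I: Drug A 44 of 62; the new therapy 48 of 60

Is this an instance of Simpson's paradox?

Stage IV: Drug A 401/1415 = 28.3%, the new therapy 383/1100 = 34.8% → the new therapy
Stage II: Drug A 135/244 = 55.3%, the new therapy 134/217 = 61.8% → the new therapy
Stage I: Drug A 44/62 = 71.0%, the new therapy 48/60 = 80.0% → the new therapy
Overall: Drug A 580/1721 = 33.7%, the new therapy 565/1377 = 41.0% → the new therapy
The new therapy wins overall and in every disease group — no reversal.

No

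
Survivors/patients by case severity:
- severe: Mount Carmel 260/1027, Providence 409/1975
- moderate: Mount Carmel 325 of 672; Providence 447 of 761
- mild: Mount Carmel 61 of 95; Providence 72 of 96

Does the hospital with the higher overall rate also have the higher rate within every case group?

No

Severe: Mount Carmel 260/1027 = 25.3%, Providence 409/1975 = 20.7% → Mount Carmel
Moderate: Mount Carmel 325/672 = 48.4%, Providence 447/761 = 58.7% → Providence
Mild: Mount Carmel 61/95 = 64.2%, Providence 72/96 = 75.0% → Providence
Overall: Mount Carmel 646/1794 = 36.0%, Providence 928/2832 = 32.8% → Mount Carmel
Neither sweeps: Mount Carmel wins 1 of 3 groups, Providence wins 2. Mount Carmel wins overall but not every group — no Simpson reversal.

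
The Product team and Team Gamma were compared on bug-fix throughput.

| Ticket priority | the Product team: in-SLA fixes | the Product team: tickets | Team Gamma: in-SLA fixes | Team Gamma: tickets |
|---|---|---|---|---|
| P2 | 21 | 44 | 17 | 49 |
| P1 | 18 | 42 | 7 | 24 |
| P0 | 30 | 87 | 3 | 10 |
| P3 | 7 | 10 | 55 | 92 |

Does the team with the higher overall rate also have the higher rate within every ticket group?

P2: the Product team 21/44 = 47.7%, Team Gamma 17/49 = 34.7% → the Product team
P1: the Product team 18/42 = 42.9%, Team Gamma 7/24 = 29.2% → the Product team
P0: the Product team 30/87 = 34.5%, Team Gamma 3/10 = 30.0% → the Product team
P3: the Product team 7/10 = 70.0%, Team Gamma 55/92 = 59.8% → the Product team
Overall: the Product team 76/183 = 41.5%, Team Gamma 82/175 = 46.9% → Team Gamma
The Product team wins each ticket group but Team Gamma wins overall — the comparison reverses. The Product team's tickets skew toward P0, which has a lower base rate.

No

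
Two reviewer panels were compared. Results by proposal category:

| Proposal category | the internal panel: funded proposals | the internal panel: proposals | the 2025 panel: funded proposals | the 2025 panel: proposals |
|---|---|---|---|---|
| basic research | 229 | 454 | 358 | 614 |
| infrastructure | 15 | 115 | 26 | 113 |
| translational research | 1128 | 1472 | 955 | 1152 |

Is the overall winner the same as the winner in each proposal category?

Basic research: the internal panel 229/454 = 50.4%, the 2025 panel 358/614 = 58.3% → the 2025 panel
Infrastructure: the internal panel 15/115 = 13.0%, the 2025 panel 26/113 = 23.0% → the 2025 panel
Translational research: the internal panel 1128/1472 = 76.6%, the 2025 panel 955/1152 = 82.9% → the 2025 panel
Overall: the internal panel 1372/2041 = 67.2%, the 2025 panel 1339/1879 = 71.3% → the 2025 panel
The 2025 panel wins overall and in every proposal group — no reversal.

Yes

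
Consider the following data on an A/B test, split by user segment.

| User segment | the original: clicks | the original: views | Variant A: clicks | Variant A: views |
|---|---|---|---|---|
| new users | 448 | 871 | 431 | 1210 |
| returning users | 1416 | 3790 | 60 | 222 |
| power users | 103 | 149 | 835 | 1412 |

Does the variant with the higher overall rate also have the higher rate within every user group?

No

New users: the original 448/871 = 51.4%, Variant A 431/1210 = 35.6% → the original
Returning users: the original 1416/3790 = 37.4%, Variant A 60/222 = 27.0% → the original
Power users: the original 103/149 = 69.1%, Variant A 835/1412 = 59.1% → the original
Overall: the original 1967/4810 = 40.9%, Variant A 1326/2844 = 46.6% → Variant A
The original wins each user group but Variant A wins overall — the comparison reverses. The original's views skew toward returning users, which has a lower base rate.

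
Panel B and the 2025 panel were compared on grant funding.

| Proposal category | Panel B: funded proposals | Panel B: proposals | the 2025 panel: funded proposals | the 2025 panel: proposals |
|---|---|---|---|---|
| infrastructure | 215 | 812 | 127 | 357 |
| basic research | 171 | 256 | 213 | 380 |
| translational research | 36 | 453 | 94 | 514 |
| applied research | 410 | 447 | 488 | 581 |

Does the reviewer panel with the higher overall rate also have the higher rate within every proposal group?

Infrastructure: Panel B 215/812 = 26.5%, the 2025 panel 127/357 = 35.6% → the 2025 panel
Basic research: Panel B 171/256 = 66.8%, the 2025 panel 213/380 = 56.1% → Panel B
Translational research: Panel B 36/453 = 7.9%, the 2025 panel 94/514 = 18.3% → the 2025 panel
Applied research: Panel B 410/447 = 91.7%, the 2025 panel 488/581 = 84.0% → Panel B
Overall: Panel B 832/1968 = 42.3%, the 2025 panel 922/1832 = 50.3% → the 2025 panel
Neither sweeps: Panel B wins 2 of 4 groups, the 2025 panel wins 2. The 2025 panel wins overall but not every group — no Simpson reversal.

No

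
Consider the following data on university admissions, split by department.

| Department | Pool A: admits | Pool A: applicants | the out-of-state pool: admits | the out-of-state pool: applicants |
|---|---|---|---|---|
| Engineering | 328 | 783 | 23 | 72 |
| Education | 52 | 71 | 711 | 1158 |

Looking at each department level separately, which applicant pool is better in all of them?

Engineering: Pool A 328/783 = 41.9%, the out-of-state pool 23/72 = 31.9% → Pool A
Education: Pool A 52/71 = 73.2%, the out-of-state pool 711/1158 = 61.4% → Pool A
Pool A has the higher rate in both groups.

Pool A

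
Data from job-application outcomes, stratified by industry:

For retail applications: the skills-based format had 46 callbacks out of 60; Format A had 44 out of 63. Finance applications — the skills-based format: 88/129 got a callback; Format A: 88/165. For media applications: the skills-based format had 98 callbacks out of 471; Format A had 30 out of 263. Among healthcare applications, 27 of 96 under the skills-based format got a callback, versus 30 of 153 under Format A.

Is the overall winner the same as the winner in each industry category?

Retail: the skills-based format 46/60 = 76.7%, Format A 44/63 = 69.8% → the skills-based format
Finance: the skills-based format 88/129 = 68.2%, Format A 88/165 = 53.3% → the skills-based format
Media: the skills-based format 98/471 = 20.8%, Format A 30/263 = 11.4% → the skills-based format
Healthcare: the skills-based format 27/96 = 28.1%, Format A 30/153 = 19.6% → the skills-based format
Overall: the skills-based format 259/756 = 34.3%, Format A 192/644 = 29.8% → the skills-based format
The skills-based format wins overall and in every industry group — no reversal.

Yes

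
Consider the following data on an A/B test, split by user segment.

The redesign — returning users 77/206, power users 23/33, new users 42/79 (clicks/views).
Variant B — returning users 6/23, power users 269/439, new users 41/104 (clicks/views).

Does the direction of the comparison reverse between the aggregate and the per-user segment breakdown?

Returning users: the redesign 77/206 = 37.4%, Variant B 6/23 = 26.1% → the redesign
Power users: the redesign 23/33 = 69.7%, Variant B 269/439 = 61.3% → the redesign
New users: the redesign 42/79 = 53.2%, Variant B 41/104 = 39.4% → the redesign
Overall: the redesign 142/318 = 44.7%, Variant B 316/566 = 55.8% → Variant B
The redesign wins each user group but Variant B wins overall — the comparison reverses. The redesign's views skew toward returning users, which has a lower base rate.

Yes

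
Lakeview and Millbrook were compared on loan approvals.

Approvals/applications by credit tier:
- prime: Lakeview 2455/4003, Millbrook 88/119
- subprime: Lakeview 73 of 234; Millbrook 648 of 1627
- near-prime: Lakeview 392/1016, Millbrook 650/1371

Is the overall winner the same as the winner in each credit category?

Prime: Lakeview 2455/4003 = 61.3%, Millbrook 88/119 = 73.9% → Millbrook
Subprime: Lakeview 73/234 = 31.2%, Millbrook 648/1627 = 39.8% → Millbrook
Near-prime: Lakeview 392/1016 = 38.6%, Millbrook 650/1371 = 47.4% → Millbrook
Overall: Lakeview 2920/5253 = 55.6%, Millbrook 1386/3117 = 44.5% → Lakeview
Millbrook wins each credit group but Lakeview wins overall — the comparison reverses. Millbrook's applications skew toward subprime, which has a lower base rate.

No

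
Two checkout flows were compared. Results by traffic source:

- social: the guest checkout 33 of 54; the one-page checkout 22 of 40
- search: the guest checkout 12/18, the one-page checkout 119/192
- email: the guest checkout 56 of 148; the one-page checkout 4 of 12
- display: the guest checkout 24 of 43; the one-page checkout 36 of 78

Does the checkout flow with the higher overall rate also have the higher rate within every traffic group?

No

Social: the guest checkout 33/54 = 61.1%, the one-page checkout 22/40 = 55.0% → the guest checkout
Search: the guest checkout 12/18 = 66.7%, the one-page checkout 119/192 = 62.0% → the guest checkout
Email: the guest checkout 56/148 = 37.8%, the one-page checkout 4/12 = 33.3% → the guest checkout
Display: the guest checkout 24/43 = 55.8%, the one-page checkout 36/78 = 46.2% → the guest checkout
Overall: the guest checkout 125/263 = 47.5%, the one-page checkout 181/322 = 56.2% → the one-page checkout
The guest checkout wins each traffic group but the one-page checkout wins overall — the comparison reverses. The guest checkout's sessions skew toward email, which has a lower base rate.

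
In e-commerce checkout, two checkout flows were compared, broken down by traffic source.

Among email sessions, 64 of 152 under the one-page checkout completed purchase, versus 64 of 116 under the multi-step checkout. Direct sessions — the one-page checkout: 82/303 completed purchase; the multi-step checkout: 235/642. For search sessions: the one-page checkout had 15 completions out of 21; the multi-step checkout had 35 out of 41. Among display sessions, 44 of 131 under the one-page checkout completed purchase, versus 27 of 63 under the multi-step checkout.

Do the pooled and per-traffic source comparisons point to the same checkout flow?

Email: the one-page checkout 64/152 = 42.1%, the multi-step checkout 64/116 = 55.2% → the multi-step checkout
Direct: the one-page checkout 82/303 = 27.1%, the multi-step checkout 235/642 = 36.6% → the multi-step checkout
Search: the one-page checkout 15/21 = 71.4%, the multi-step checkout 35/41 = 85.4% → the multi-step checkout
Display: the one-page checkout 44/131 = 33.6%, the multi-step checkout 27/63 = 42.9% → the multi-step checkout
Overall: the one-page checkout 205/607 = 33.8%, the multi-step checkout 361/862 = 41.9% → the multi-step checkout
The multi-step checkout wins overall and in every traffic group — no reversal.

Yes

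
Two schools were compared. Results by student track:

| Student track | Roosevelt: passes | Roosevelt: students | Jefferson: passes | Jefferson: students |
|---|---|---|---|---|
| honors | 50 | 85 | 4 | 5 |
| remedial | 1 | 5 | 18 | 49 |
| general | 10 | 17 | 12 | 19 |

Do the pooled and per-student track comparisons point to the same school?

No

Honors: Roosevelt 50/85 = 58.8%, Jefferson 4/5 = 80.0% → Jefferson
Remedial: Roosevelt 1/5 = 20.0%, Jefferson 18/49 = 36.7% → Jefferson
General: Roosevelt 10/17 = 58.8%, Jefferson 12/19 = 63.2% → Jefferson
Overall: Roosevelt 61/107 = 57.0%, Jefferson 34/73 = 46.6% → Roosevelt
Jefferson wins each student group but Roosevelt wins overall — the comparison reverses. Jefferson's students skew toward remedial, which has a lower base rate.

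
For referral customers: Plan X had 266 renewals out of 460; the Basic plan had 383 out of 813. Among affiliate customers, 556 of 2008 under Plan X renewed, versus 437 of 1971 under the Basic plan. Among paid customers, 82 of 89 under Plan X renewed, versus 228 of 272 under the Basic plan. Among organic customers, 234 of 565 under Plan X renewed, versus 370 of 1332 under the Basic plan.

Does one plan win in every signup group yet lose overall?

No

Referral: Plan X 266/460 = 57.8%, the Basic plan 383/813 = 47.1% → Plan X
Affiliate: Plan X 556/2008 = 27.7%, the Basic plan 437/1971 = 22.2% → Plan X
Paid: Plan X 82/89 = 92.1%, the Basic plan 228/272 = 83.8% → Plan X
Organic: Plan X 234/565 = 41.4%, the Basic plan 370/1332 = 27.8% → Plan X
Overall: Plan X 1138/3122 = 36.5%, the Basic plan 1418/4388 = 32.3% → Plan X
Plan X wins overall and in every signup group — no reversal.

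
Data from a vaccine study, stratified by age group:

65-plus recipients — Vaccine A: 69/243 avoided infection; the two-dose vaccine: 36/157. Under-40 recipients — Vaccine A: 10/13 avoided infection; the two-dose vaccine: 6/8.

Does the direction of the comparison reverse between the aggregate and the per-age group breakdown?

65-plus: Vaccine A 69/243 = 28.4%, the two-dose vaccine 36/157 = 22.9% → Vaccine A
Under-40: Vaccine A 10/13 = 76.9%, the two-dose vaccine 6/8 = 75.0% → Vaccine A
Overall: Vaccine A 79/256 = 30.9%, the two-dose vaccine 42/165 = 25.5% → Vaccine A
Vaccine A wins overall and in every age group — no reversal.

No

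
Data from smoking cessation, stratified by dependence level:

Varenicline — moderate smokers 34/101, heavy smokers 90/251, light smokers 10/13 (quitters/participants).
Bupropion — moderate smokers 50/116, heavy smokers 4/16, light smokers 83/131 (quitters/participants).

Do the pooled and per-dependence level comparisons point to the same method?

Moderate smokers: varenicline 34/101 = 33.7%, bupropion 50/116 = 43.1% → bupropion
Heavy smokers: varenicline 90/251 = 35.9%, bupropion 4/16 = 25.0% → varenicline
Light smokers: varenicline 10/13 = 76.9%, bupropion 83/131 = 63.4% → varenicline
Overall: varenicline 134/365 = 36.7%, bupropion 137/263 = 52.1% → bupropion
Neither sweeps: varenicline wins 2 of 3 groups, bupropion wins 1. Bupropion wins overall but not every group — no Simpson reversal.

No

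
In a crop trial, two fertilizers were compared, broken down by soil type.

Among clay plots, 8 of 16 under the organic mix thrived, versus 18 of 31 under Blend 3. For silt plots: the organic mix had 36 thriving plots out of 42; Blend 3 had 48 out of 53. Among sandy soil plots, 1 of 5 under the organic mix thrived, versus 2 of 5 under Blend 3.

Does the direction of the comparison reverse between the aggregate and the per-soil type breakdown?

No

Clay: the organic mix 8/16 = 50.0%, Blend 3 18/31 = 58.1% → Blend 3
Silt: the organic mix 36/42 = 85.7%, Blend 3 48/53 = 90.6% → Blend 3
Sandy soil: the organic mix 1/5 = 20.0%, Blend 3 2/5 = 40.0% → Blend 3
Overall: the organic mix 45/63 = 71.4%, Blend 3 68/89 = 76.4% → Blend 3
Blend 3 wins overall and in every soil group — no reversal.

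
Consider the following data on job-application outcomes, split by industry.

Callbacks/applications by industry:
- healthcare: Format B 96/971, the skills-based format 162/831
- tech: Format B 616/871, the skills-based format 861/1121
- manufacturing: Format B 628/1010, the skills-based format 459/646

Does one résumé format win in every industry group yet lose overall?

Healthcare: Format B 96/971 = 9.9%, the skills-based format 162/831 = 19.5% → the skills-based format
Tech: Format B 616/871 = 70.7%, the skills-based format 861/1121 = 76.8% → the skills-based format
Manufacturing: Format B 628/1010 = 62.2%, the skills-based format 459/646 = 71.1% → the skills-based format
Overall: Format B 1340/2852 = 47.0%, the skills-based format 1482/2598 = 57.0% → the skills-based format
The skills-based format wins overall and in every industry group — no reversal.

No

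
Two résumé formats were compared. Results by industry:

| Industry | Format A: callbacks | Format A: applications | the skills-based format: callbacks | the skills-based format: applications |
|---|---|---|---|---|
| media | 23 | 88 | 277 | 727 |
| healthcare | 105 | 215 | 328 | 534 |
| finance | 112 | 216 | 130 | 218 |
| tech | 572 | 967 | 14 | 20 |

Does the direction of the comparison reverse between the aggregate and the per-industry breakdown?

Yes

Media: Format A 23/88 = 26.1%, the skills-based format 277/727 = 38.1% → the skills-based format
Healthcare: Format A 105/215 = 48.8%, the skills-based format 328/534 = 61.4% → the skills-based format
Finance: Format A 112/216 = 51.9%, the skills-based format 130/218 = 59.6% → the skills-based format
Tech: Format A 572/967 = 59.2%, the skills-based format 14/20 = 70.0% → the skills-based format
Overall: Format A 812/1486 = 54.6%, the skills-based format 749/1499 = 50.0% → Format A
The skills-based format wins each industry group but Format A wins overall — the comparison reverses. The skills-based format's applications skew toward media, which has a lower base rate.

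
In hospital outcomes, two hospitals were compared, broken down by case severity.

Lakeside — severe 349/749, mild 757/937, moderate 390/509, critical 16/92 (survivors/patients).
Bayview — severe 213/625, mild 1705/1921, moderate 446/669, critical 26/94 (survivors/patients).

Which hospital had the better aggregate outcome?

Bayview

Severe: Lakeside 349/749 = 46.6%, Bayview 213/625 = 34.1% → Lakeside
Mild: Lakeside 757/937 = 80.8%, Bayview 1705/1921 = 88.8% → Bayview
Moderate: Lakeside 390/509 = 76.6%, Bayview 446/669 = 66.7% → Lakeside
Critical: Lakeside 16/92 = 17.4%, Bayview 26/94 = 27.7% → Bayview
Overall: Lakeside 1512/2287 = 66.1%, Bayview 2390/3309 = 72.2% → Bayview
(Neither sweeps every case group, but Bayview has the higher pooled rate.)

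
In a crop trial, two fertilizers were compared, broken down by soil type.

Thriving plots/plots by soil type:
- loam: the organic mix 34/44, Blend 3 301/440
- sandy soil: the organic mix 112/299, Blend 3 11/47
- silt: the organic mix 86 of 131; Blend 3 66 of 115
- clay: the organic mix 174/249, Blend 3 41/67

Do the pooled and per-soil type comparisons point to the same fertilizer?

Loam: the organic mix 34/44 = 77.3%, Blend 3 301/440 = 68.4% → the organic mix
Sandy soil: the organic mix 112/299 = 37.5%, Blend 3 11/47 = 23.4% → the organic mix
Silt: the organic mix 86/131 = 65.6%, Blend 3 66/115 = 57.4% → the organic mix
Clay: the organic mix 174/249 = 69.9%, Blend 3 41/67 = 61.2% → the organic mix
Overall: the organic mix 406/723 = 56.2%, Blend 3 419/669 = 62.6% → Blend 3
The organic mix wins each soil group but Blend 3 wins overall — the comparison reverses. The organic mix's plots skew toward sandy soil, which has a lower base rate.

No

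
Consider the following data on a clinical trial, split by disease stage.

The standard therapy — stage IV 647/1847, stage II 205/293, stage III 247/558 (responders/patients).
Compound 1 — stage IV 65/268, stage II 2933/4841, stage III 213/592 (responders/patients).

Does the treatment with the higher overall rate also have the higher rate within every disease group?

No

Stage IV: the standard therapy 647/1847 = 35.0%, Compound 1 65/268 = 24.3% → the standard therapy
Stage II: the standard therapy 205/293 = 70.0%, Compound 1 2933/4841 = 60.6% → the standard therapy
Stage III: the standard therapy 247/558 = 44.3%, Compound 1 213/592 = 36.0% → the standard therapy
Overall: the standard therapy 1099/2698 = 40.7%, Compound 1 3211/5701 = 56.3% → Compound 1
The standard therapy wins each disease group but Compound 1 wins overall — the comparison reverses. The standard therapy's patients skew toward stage IV, which has a lower base rate.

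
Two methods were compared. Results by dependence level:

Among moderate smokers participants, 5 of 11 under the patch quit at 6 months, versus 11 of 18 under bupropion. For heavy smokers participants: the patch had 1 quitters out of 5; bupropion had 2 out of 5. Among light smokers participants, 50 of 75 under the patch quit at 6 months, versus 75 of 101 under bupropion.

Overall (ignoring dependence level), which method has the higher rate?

Moderate smokers: the patch 5/11 = 45.5%, bupropion 11/18 = 61.1% → bupropion
Heavy smokers: the patch 1/5 = 20.0%, bupropion 2/5 = 40.0% → bupropion
Light smokers: the patch 50/75 = 66.7%, bupropion 75/101 = 74.3% → bupropion
Overall: the patch 56/91 = 61.5%, bupropion 88/124 = 71.0% → bupropion

bupropion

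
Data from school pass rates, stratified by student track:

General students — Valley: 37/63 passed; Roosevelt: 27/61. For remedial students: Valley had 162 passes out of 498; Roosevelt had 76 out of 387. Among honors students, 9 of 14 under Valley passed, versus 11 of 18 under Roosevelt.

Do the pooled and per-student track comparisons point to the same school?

Yes

General: Valley 37/63 = 58.7%, Roosevelt 27/61 = 44.3% → Valley
Remedial: Valley 162/498 = 32.5%, Roosevelt 76/387 = 19.6% → Valley
Honors: Valley 9/14 = 64.3%, Roosevelt 11/18 = 61.1% → Valley
Overall: Valley 208/575 = 36.2%, Roosevelt 114/466 = 24.5% → Valley
Valley wins overall and in every student group — no reversal.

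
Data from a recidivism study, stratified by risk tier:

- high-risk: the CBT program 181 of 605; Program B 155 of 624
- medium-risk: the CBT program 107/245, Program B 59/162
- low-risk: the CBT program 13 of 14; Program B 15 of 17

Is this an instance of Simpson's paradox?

High-risk: the CBT program 181/605 = 29.9%, Program B 155/624 = 24.8% → the CBT program
Medium-risk: the CBT program 107/245 = 43.7%, Program B 59/162 = 36.4% → the CBT program
Low-risk: the CBT program 13/14 = 92.9%, Program B 15/17 = 88.2% → the CBT program
Overall: the CBT program 301/864 = 34.8%, Program B 229/803 = 28.5% → the CBT program
The CBT program wins overall and in every risk group — no reversal.

No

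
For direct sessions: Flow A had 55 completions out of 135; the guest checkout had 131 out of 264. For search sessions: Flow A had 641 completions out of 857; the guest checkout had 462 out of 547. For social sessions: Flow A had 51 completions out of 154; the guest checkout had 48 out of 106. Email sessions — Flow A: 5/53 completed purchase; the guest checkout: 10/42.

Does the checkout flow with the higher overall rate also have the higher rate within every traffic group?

Yes

Direct: Flow A 55/135 = 40.7%, the guest checkout 131/264 = 49.6% → the guest checkout
Search: Flow A 641/857 = 74.8%, the guest checkout 462/547 = 84.5% → the guest checkout
Social: Flow A 51/154 = 33.1%, the guest checkout 48/106 = 45.3% → the guest checkout
Email: Flow A 5/53 = 9.4%, the guest checkout 10/42 = 23.8% → the guest checkout
Overall: Flow A 752/1199 = 62.7%, the guest checkout 651/959 = 67.9% → the guest checkout
The guest checkout wins overall and in every traffic group — no reversal.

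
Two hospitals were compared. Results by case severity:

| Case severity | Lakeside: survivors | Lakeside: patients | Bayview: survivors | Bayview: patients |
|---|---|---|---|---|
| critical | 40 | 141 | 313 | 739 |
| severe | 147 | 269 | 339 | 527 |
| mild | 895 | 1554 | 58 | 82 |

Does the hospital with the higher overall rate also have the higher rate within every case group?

No

Critical: Lakeside 40/141 = 28.4%, Bayview 313/739 = 42.4% → Bayview
Severe: Lakeside 147/269 = 54.6%, Bayview 339/527 = 64.3% → Bayview
Mild: Lakeside 895/1554 = 57.6%, Bayview 58/82 = 70.7% → Bayview
Overall: Lakeside 1082/1964 = 55.1%, Bayview 710/1348 = 52.7% → Lakeside
Bayview wins each case group but Lakeside wins overall — the comparison reverses. Bayview's patients skew toward critical, which has a lower base rate.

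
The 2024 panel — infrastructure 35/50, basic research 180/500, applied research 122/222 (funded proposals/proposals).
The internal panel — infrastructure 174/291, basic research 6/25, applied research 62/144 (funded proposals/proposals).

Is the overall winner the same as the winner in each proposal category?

Infrastructure: the 2024 panel 35/50 = 70.0%, the internal panel 174/291 = 59.8% → the 2024 panel
Basic research: the 2024 panel 180/500 = 36.0%, the internal panel 6/25 = 24.0% → the 2024 panel
Applied research: the 2024 panel 122/222 = 55.0%, the internal panel 62/144 = 43.1% → the 2024 panel
Overall: the 2024 panel 337/772 = 43.7%, the internal panel 242/460 = 52.6% → the internal panel
The 2024 panel wins each proposal group but the internal panel wins overall — the comparison reverses. The 2024 panel's proposals skew toward basic research, which has a lower base rate.

No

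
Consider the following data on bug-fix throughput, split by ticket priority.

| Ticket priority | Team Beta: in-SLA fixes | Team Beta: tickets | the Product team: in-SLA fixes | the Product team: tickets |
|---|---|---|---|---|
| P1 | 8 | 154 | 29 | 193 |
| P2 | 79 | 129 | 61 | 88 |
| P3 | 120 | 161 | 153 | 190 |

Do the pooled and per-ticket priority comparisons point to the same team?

P1: Team Beta 8/154 = 5.2%, the Product team 29/193 = 15.0% → the Product team
P2: Team Beta 79/129 = 61.2%, the Product team 61/88 = 69.3% → the Product team
P3: Team Beta 120/161 = 74.5%, the Product team 153/190 = 80.5% → the Product team
Overall: Team Beta 207/444 = 46.6%, the Product team 243/471 = 51.6% → the Product team
The Product team wins overall and in every ticket group — no reversal.

Yes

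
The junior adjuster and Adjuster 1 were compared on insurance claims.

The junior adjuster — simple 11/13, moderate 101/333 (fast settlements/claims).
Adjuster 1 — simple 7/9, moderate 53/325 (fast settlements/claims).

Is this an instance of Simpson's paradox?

No

Simple: the junior adjuster 11/13 = 84.6%, Adjuster 1 7/9 = 77.8% → the junior adjuster
Moderate: the junior adjuster 101/333 = 30.3%, Adjuster 1 53/325 = 16.3% → the junior adjuster
Overall: the junior adjuster 112/346 = 32.4%, Adjuster 1 60/334 = 18.0% → the junior adjuster
The junior adjuster wins overall and in every claim group — no reversal.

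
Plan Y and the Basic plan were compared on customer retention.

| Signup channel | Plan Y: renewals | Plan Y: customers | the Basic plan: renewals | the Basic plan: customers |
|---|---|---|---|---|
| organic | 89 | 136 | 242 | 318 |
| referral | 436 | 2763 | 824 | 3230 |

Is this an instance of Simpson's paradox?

Organic: Plan Y 89/136 = 65.4%, the Basic plan 242/318 = 76.1% → the Basic plan
Referral: Plan Y 436/2763 = 15.8%, the Basic plan 824/3230 = 25.5% → the Basic plan
Overall: Plan Y 525/2899 = 18.1%, the Basic plan 1066/3548 = 30.0% → the Basic plan
The Basic plan wins overall and in every signup group — no reversal.

No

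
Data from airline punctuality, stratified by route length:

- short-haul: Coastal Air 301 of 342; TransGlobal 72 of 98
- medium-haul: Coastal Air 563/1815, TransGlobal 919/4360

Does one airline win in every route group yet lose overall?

Short-haul: Coastal Air 301/342 = 88.0%, TransGlobal 72/98 = 73.5% → Coastal Air
Medium-haul: Coastal Air 563/1815 = 31.0%, TransGlobal 919/4360 = 21.1% → Coastal Air
Overall: Coastal Air 864/2157 = 40.1%, TransGlobal 991/4458 = 22.2% → Coastal Air
Coastal Air wins overall and in every route group — no reversal.

No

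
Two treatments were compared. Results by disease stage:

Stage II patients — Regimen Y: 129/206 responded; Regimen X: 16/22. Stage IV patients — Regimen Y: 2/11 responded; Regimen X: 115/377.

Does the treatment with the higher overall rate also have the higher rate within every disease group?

No

Stage II: Regimen Y 129/206 = 62.6%, Regimen X 16/22 = 72.7% → Regimen X
Stage IV: Regimen Y 2/11 = 18.2%, Regimen X 115/377 = 30.5% → Regimen X
Overall: Regimen Y 131/217 = 60.4%, Regimen X 131/399 = 32.8% → Regimen Y
Regimen X wins each disease group but Regimen Y wins overall — the comparison reverses. Regimen X's patients skew toward stage IV, which has a lower base rate.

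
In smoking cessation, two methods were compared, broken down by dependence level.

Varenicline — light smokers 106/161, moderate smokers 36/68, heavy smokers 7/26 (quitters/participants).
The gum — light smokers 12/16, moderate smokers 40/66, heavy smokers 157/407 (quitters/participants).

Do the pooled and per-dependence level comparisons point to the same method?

Light smokers: varenicline 106/161 = 65.8%, the gum 12/16 = 75.0% → the gum
Moderate smokers: varenicline 36/68 = 52.9%, the gum 40/66 = 60.6% → the gum
Heavy smokers: varenicline 7/26 = 26.9%, the gum 157/407 = 38.6% → the gum
Overall: varenicline 149/255 = 58.4%, the gum 209/489 = 42.7% → varenicline
The gum wins each dependence group but varenicline wins overall — the comparison reverses. The gum's participants skew toward heavy smokers, which has a lower base rate.

No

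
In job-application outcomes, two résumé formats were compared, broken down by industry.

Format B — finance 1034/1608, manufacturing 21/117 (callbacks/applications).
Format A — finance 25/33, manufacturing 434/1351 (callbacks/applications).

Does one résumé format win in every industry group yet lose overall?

Yes

Finance: Format B 1034/1608 = 64.3%, Format A 25/33 = 75.8% → Format A
Manufacturing: Format B 21/117 = 17.9%, Format A 434/1351 = 32.1% → Format A
Overall: Format B 1055/1725 = 61.2%, Format A 459/1384 = 33.2% → Format B
Format A wins each industry group but Format B wins overall — the comparison reverses. Format A's applications skew toward manufacturing, which has a lower base rate.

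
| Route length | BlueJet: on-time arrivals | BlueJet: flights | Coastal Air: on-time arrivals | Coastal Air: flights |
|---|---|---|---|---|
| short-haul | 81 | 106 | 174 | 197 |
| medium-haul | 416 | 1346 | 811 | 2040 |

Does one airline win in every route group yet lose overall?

No

Short-haul: BlueJet 81/106 = 76.4%, Coastal Air 174/197 = 88.3% → Coastal Air
Medium-haul: BlueJet 416/1346 = 30.9%, Coastal Air 811/2040 = 39.8% → Coastal Air
Overall: BlueJet 497/1452 = 34.2%, Coastal Air 985/2237 = 44.0% → Coastal Air
Coastal Air wins overall and in every route group — no reversal.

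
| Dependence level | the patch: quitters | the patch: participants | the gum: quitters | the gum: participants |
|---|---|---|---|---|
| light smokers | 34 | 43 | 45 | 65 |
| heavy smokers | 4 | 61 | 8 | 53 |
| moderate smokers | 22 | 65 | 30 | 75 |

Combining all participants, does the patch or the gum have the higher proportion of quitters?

Light smokers: the patch 34/43 = 79.1%, the gum 45/65 = 69.2% → the patch
Heavy smokers: the patch 4/61 = 6.6%, the gum 8/53 = 15.1% → the gum
Moderate smokers: the patch 22/65 = 33.8%, the gum 30/75 = 40.0% → the gum
Overall: the patch 60/169 = 35.5%, the gum 83/193 = 43.0% → the gum
(Neither sweeps every dependence group, but the gum has the higher pooled rate.)

the gum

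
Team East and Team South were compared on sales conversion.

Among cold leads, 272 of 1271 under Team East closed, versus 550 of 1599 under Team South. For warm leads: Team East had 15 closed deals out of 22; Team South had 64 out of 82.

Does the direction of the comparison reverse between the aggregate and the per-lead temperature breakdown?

Cold: Team East 272/1271 = 21.4%, Team South 550/1599 = 34.4% → Team South
Warm: Team East 15/22 = 68.2%, Team South 64/82 = 78.0% → Team South
Overall: Team East 287/1293 = 22.2%, Team South 614/1681 = 36.5% → Team South
Team South wins overall and in every lead group — no reversal.

No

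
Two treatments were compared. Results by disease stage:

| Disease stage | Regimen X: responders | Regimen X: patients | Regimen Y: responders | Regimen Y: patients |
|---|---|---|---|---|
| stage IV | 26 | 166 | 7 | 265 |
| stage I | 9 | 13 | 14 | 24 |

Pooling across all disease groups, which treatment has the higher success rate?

Regimen X

Stage IV: Regimen X 26/166 = 15.7%, Regimen Y 7/265 = 2.6% → Regimen X
Stage I: Regimen X 9/13 = 69.2%, Regimen Y 14/24 = 58.3% → Regimen X
Overall: Regimen X 35/179 = 19.6%, Regimen Y 21/289 = 7.3% → Regimen X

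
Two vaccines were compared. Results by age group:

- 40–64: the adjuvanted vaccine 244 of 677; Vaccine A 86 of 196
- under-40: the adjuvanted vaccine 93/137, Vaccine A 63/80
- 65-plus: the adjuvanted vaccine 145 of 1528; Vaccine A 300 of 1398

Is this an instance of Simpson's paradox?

No

40–64: the adjuvanted vaccine 244/677 = 36.0%, Vaccine A 86/196 = 43.9% → Vaccine A
Under-40: the adjuvanted vaccine 93/137 = 67.9%, Vaccine A 63/80 = 78.8% → Vaccine A
65-plus: the adjuvanted vaccine 145/1528 = 9.5%, Vaccine A 300/1398 = 21.5% → Vaccine A
Overall: the adjuvanted vaccine 482/2342 = 20.6%, Vaccine A 449/1674 = 26.8% → Vaccine A
Vaccine A wins overall and in every age group — no reversal.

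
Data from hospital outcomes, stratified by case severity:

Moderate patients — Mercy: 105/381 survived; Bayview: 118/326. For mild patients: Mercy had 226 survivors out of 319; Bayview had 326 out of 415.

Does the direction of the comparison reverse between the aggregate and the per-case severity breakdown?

Moderate: Mercy 105/381 = 27.6%, Bayview 118/326 = 36.2% → Bayview
Mild: Mercy 226/319 = 70.8%, Bayview 326/415 = 78.6% → Bayview
Overall: Mercy 331/700 = 47.3%, Bayview 444/741 = 59.9% → Bayview
Bayview wins overall and in every case group — no reversal.

No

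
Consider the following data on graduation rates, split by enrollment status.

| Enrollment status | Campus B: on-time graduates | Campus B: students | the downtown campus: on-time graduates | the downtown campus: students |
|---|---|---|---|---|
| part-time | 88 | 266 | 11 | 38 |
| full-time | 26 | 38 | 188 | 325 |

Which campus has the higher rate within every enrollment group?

Campus B

Part-time: Campus B 88/266 = 33.1%, the downtown campus 11/38 = 28.9% → Campus B
Full-time: Campus B 26/38 = 68.4%, the downtown campus 188/325 = 57.8% → Campus B
Campus B has the higher rate in both groups.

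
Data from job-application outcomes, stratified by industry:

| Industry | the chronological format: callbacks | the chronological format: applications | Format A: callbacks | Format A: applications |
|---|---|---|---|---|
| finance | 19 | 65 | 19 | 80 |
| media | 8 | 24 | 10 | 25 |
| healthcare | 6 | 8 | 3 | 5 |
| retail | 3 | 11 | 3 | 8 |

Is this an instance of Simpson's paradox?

Finance: the chronological format 19/65 = 29.2%, Format A 19/80 = 23.8% → the chronological format
Media: the chronological format 8/24 = 33.3%, Format A 10/25 = 40.0% → Format A
Healthcare: the chronological format 6/8 = 75.0%, Format A 3/5 = 60.0% → the chronological format
Retail: the chronological format 3/11 = 27.3%, Format A 3/8 = 37.5% → Format A
Overall: the chronological format 36/108 = 33.3%, Format A 35/118 = 29.7% → the chronological format
Neither sweeps: the chronological format wins 2 of 4 groups, Format A wins 2. The chronological format wins overall but not every group — no Simpson reversal.

No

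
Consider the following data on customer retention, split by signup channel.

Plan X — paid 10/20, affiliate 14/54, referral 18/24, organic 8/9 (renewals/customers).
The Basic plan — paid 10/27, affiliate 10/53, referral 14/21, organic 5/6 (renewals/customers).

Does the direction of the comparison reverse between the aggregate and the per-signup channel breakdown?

Paid: Plan X 10/20 = 50.0%, the Basic plan 10/27 = 37.0% → Plan X
Affiliate: Plan X 14/54 = 25.9%, the Basic plan 10/53 = 18.9% → Plan X
Referral: Plan X 18/24 = 75.0%, the Basic plan 14/21 = 66.7% → Plan X
Organic: Plan X 8/9 = 88.9%, the Basic plan 5/6 = 83.3% → Plan X
Overall: Plan X 50/107 = 46.7%, the Basic plan 39/107 = 36.4% → Plan X
Plan X wins overall and in every signup group — no reversal.

No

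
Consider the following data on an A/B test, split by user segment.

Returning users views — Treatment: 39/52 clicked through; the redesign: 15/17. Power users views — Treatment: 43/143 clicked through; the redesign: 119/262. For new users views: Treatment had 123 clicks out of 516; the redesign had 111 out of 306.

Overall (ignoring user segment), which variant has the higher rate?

Returning users: Treatment 39/52 = 75.0%, the redesign 15/17 = 88.2% → the redesign
Power users: Treatment 43/143 = 30.1%, the redesign 119/262 = 45.4% → the redesign
New users: Treatment 123/516 = 23.8%, the redesign 111/306 = 36.3% → the redesign
Overall: Treatment 205/711 = 28.8%, the redesign 245/585 = 41.9% → the redesign

the redesign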